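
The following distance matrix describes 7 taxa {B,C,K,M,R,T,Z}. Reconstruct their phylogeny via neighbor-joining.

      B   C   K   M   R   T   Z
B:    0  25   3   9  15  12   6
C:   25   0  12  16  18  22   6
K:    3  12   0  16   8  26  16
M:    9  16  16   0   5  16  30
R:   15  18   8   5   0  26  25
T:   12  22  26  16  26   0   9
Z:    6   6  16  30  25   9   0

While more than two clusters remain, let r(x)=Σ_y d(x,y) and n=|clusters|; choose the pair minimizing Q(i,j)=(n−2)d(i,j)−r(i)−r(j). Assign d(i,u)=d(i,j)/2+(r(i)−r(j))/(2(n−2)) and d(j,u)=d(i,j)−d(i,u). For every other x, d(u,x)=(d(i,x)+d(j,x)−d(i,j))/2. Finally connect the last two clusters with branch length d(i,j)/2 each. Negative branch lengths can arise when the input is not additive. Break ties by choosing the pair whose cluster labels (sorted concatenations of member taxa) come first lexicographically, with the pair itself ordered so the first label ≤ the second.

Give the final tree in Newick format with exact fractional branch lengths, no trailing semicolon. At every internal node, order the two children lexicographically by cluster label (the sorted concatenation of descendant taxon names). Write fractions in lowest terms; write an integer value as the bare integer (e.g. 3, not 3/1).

(((B:-1/16,K:49/16):17/8,((C:83/16,Z:13/16):85/24,T:215/24):11/2):47/16,(M:2,R:3):47/16)

step 1: merge (M,R) at d=5, Q=-164; branch lengths M→2, R→3; new cluster MR
  updated: d(B,MR)=19/2, d(C,MR)=29/2, d(K,MR)=19/2, d(MR,T)=37/2, d(MR,Z)=25
step 2: merge (C,Z) at d=6, Q=-235/2; branch lengths C→83/16, Z→13/16; new cluster CZ
  updated: d(B,CZ)=25/2, d(CZ,K)=11, d(CZ,MR)=67/4, d(CZ,T)=25/2
step 3: merge (CZ,T) at d=25/2, Q=-337/4; branch lengths CZ→85/24, T→215/24; new cluster CTZ
  updated: d(B,CTZ)=6, d(CTZ,K)=49/4, d(CTZ,MR)=91/8
step 4: merge (B,K) at d=3, Q=-149/4; branch lengths B→-1/16, K→49/16; new cluster BK
  updated: d(BK,CTZ)=61/8, d(BK,MR)=8
step 5: merge (BK,CTZ) at d=61/8, Q=-27; branch lengths BK→17/8, CTZ→11/2; new cluster BCKTZ
  updated: d(BCKTZ,MR)=47/8
step 6: merge (BCKTZ,MR) at d=47/8; branch lengths BCKTZ→47/16, MR→47/16; new cluster BCKMRTZ
final tree: (((B:-1/16,K:49/16):17/8,((C:83/16,Z:13/16):85/24,T:215/24):11/2):47/16,(M:2,R:3):47/16)
total length: 40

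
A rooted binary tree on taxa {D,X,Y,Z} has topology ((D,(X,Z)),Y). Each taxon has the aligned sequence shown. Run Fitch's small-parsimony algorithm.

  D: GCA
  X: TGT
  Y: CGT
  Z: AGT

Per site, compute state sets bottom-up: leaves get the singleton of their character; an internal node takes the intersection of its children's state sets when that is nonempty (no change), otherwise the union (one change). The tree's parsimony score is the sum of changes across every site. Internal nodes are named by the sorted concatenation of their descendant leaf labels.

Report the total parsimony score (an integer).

XZ@0: {T} ∪ {A} = {A,T} (union, +1)
DXZ@0: {G} ∪ {A,T} = {A,G,T} (union, +1)
DXYZ@0: {A,G,T} ∪ {C} = {A,C,G,T} (union, +1)
XZ@1: {G} ∩ {G} = {G} (intersection, +0)
DXZ@1: {C} ∪ {G} = {C,G} (union, +1)
DXYZ@1: {C,G} ∩ {G} = {G} (intersection, +0)
XZ@2: {T} ∩ {T} = {T} (intersection, +0)
DXZ@2: {A} ∪ {T} = {A,T} (union, +1)
DXYZ@2: {A,T} ∩ {T} = {T} (intersection, +0)
per-site changes: [3, 1, 1]; total = 5

5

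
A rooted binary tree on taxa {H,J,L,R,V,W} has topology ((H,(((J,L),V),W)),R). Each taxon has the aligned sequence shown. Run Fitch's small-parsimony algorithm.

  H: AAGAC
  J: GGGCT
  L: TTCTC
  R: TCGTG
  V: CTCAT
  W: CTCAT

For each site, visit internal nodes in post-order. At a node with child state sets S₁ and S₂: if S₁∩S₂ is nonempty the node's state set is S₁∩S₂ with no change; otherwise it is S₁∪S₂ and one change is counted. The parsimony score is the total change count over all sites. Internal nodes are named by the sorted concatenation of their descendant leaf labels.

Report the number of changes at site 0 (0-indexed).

[col 0] JL: children J:{G}, L:{T} ∪→ {G,T}; cost 1
[col 0] JLV: children JL:{G,T}, V:{C} ∪→ {C,G,T}; cost 1
[col 0] JLVW: children JLV:{C,G,T}, W:{C} ∩→ {C}; cost 0
[col 0] HJLVW: children H:{A}, JLVW:{C} ∪→ {A,C}; cost 1
[col 0] HJLRVW: children HJLVW:{A,C}, R:{T} ∪→ {A,C,T}; cost 1
[col 1] JL: children J:{G}, L:{T} ∪→ {G,T}; cost 1
[col 1] JLV: children JL:{G,T}, V:{T} ∩→ {T}; cost 0
[col 1] JLVW: children JLV:{T}, W:{T} ∩→ {T}; cost 0
[col 1] HJLVW: children H:{A}, JLVW:{T} ∪→ {A,T}; cost 1
[col 1] HJLRVW: children HJLVW:{A,T}, R:{C} ∪→ {A,C,T}; cost 1
[col 2] JL: children J:{G}, L:{C} ∪→ {C,G}; cost 1
[col 2] JLV: children JL:{C,G}, V:{C} ∩→ {C}; cost 0
[col 2] JLVW: children JLV:{C}, W:{C} ∩→ {C}; cost 0
[col 2] HJLVW: children H:{G}, JLVW:{C} ∪→ {C,G}; cost 1
[col 2] HJLRVW: children HJLVW:{C,G}, R:{G} ∩→ {G}; cost 0
[col 3] JL: children J:{C}, L:{T} ∪→ {C,T}; cost 1
[col 3] JLV: children JL:{C,T}, V:{A} ∪→ {A,C,T}; cost 1
[col 3] JLVW: children JLV:{A,C,T}, W:{A} ∩→ {A}; cost 0
[col 3] HJLVW: children H:{A}, JLVW:{A} ∩→ {A}; cost 0
[col 3] HJLRVW: children HJLVW:{A}, R:{T} ∪→ {A,T}; cost 1
[col 4] JL: children J:{T}, L:{C} ∪→ {C,T}; cost 1
[col 4] JLV: children JL:{C,T}, V:{T} ∩→ {T}; cost 0
[col 4] JLVW: children JLV:{T}, W:{T} ∩→ {T}; cost 0
[col 4] HJLVW: children H:{C}, JLVW:{T} ∪→ {C,T}; cost 1
[col 4] HJLRVW: children HJLVW:{C,T}, R:{G} ∪→ {C,G,T}; cost 1
per-site changes: [4, 3, 2, 3, 3]; total = 15

4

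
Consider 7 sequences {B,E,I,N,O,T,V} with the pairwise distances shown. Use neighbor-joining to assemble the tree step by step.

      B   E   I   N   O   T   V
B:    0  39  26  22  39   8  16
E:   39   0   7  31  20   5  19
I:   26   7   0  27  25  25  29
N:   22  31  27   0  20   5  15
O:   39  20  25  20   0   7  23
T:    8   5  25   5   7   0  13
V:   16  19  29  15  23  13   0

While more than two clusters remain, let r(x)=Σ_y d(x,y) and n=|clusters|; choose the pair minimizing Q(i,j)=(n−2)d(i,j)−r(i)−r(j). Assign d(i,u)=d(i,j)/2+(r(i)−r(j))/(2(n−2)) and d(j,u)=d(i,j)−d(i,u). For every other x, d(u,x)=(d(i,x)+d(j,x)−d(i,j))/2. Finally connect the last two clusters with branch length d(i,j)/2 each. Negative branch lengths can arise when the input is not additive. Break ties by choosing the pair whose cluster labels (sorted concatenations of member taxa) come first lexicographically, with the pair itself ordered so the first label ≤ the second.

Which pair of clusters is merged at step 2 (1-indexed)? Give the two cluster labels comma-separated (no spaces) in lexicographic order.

B,V

1. join E+I (d=7, Q=-225) ⇒ EI; edges |E|=17/10, |I|=53/10
  updated: d(B,EI)=29, d(EI,N)=51/2, d(EI,O)=19, d(EI,T)=23/2, d(EI,V)=41/2
2. join B+V (d=16, Q=-275/2) ⇒ BV; edges |B|=181/16, |V|=75/16
  updated: d(BV,EI)=67/4, d(BV,N)=21/2, d(BV,O)=23, d(BV,T)=5/2
3. join EI+O (d=19, Q=-339/4) ⇒ EIO; edges |EI|=81/8, |O|=71/8
  updated: d(BV,EIO)=83/8, d(EIO,N)=53/4, d(EIO,T)=-1/4
4. join BV+N (d=21/2, Q=-249/8) ⇒ BNV; edges |BV|=125/32, |N|=211/32
  updated: d(BNV,EIO)=105/16, d(BNV,T)=-3/2
5. join BNV+EIO (d=105/16, Q=-77/16) ⇒ BEINOV; edges |BNV|=85/32, |EIO|=125/32
  updated: d(BEINOV,T)=-133/32
6. join BEINOV+T (d=-133/32) ⇒ BEINOTV; edges |BEINOV|=-133/64, |T|=-133/64
final tree: ((((B:181/16,V:75/16):125/32,N:211/32):85/32,((E:17/10,I:53/10):81/8,O:71/8):125/32):-133/64,T:-133/64)
total length: 1757/32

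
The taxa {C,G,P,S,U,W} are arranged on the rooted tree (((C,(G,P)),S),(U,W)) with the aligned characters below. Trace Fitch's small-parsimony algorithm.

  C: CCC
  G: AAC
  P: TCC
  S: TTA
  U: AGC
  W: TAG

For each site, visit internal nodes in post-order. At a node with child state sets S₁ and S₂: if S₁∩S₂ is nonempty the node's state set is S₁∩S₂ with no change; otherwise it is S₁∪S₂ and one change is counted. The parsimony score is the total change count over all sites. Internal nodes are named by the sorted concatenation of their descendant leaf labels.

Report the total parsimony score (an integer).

9

GP@0: {A} ∪ {T} = {A,T} (union, +1)
CGP@0: {C} ∪ {A,T} = {A,C,T} (union, +1)
CGPS@0: {A,C,T} ∩ {T} = {T} (intersection, +0)
UW@0: {A} ∪ {T} = {A,T} (union, +1)
CGPSUW@0: {T} ∩ {A,T} = {T} (intersection, +0)
GP@1: {A} ∪ {C} = {A,C} (union, +1)
CGP@1: {C} ∩ {A,C} = {C} (intersection, +0)
CGPS@1: {C} ∪ {T} = {C,T} (union, +1)
UW@1: {G} ∪ {A} = {A,G} (union, +1)
CGPSUW@1: {C,T} ∪ {A,G} = {A,C,G,T} (union, +1)
GP@2: {C} ∩ {C} = {C} (intersection, +0)
CGP@2: {C} ∩ {C} = {C} (intersection, +0)
CGPS@2: {C} ∪ {A} = {A,C} (union, +1)
UW@2: {C} ∪ {G} = {C,G} (union, +1)
CGPSUW@2: {A,C} ∩ {C,G} = {C} (intersection, +0)
per-site changes: [3, 4, 2]; total = 9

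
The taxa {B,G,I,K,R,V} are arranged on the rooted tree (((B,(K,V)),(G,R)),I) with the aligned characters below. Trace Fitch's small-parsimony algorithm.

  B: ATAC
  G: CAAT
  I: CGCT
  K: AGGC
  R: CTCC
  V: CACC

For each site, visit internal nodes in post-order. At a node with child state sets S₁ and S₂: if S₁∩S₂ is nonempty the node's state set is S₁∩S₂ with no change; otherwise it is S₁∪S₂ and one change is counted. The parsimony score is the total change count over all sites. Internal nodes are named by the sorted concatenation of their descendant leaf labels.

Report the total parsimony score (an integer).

11

site 0, node KV: K={A} ∪ V={C} → {A,C} (+1)
site 0, node BKV: B={A} ∩ KV={A,C} → {A} (+0)
site 0, node GR: G={C} ∩ R={C} → {C} (+0)
site 0, node BGKRV: BKV={A} ∪ GR={C} → {A,C} (+1)
site 0, node BGIKRV: BGKRV={A,C} ∩ I={C} → {C} (+0)
site 1, node KV: K={G} ∪ V={A} → {A,G} (+1)
site 1, node BKV: B={T} ∪ KV={A,G} → {A,G,T} (+1)
site 1, node GR: G={A} ∪ R={T} → {A,T} (+1)
site 1, node BGKRV: BKV={A,G,T} ∩ GR={A,T} → {A,T} (+0)
site 1, node BGIKRV: BGKRV={A,T} ∪ I={G} → {A,G,T} (+1)
site 2, node KV: K={G} ∪ V={C} → {C,G} (+1)
site 2, node BKV: B={A} ∪ KV={C,G} → {A,C,G} (+1)
site 2, node GR: G={A} ∪ R={C} → {A,C} (+1)
site 2, node BGKRV: BKV={A,C,G} ∩ GR={A,C} → {A,C} (+0)
site 2, node BGIKRV: BGKRV={A,C} ∩ I={C} → {C} (+0)
site 3, node KV: K={C} ∩ V={C} → {C} (+0)
site 3, node BKV: B={C} ∩ KV={C} → {C} (+0)
site 3, node GR: G={T} ∪ R={C} → {C,T} (+1)
site 3, node BGKRV: BKV={C} ∩ GR={C,T} → {C} (+0)
site 3, node BGIKRV: BGKRV={C} ∪ I={T} → {C,T} (+1)
per-site changes: [2, 4, 3, 2]; total = 11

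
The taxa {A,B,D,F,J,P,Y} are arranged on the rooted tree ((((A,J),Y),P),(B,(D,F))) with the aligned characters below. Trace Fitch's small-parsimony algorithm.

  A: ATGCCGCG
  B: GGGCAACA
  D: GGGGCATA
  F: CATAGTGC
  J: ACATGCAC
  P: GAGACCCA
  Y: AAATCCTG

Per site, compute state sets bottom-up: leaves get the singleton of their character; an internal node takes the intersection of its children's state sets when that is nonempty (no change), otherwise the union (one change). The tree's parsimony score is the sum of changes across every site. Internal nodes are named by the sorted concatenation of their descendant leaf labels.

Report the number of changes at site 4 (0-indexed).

3

[col 0] AJ: children A:{A}, J:{A} ∩→ {A}; cost 0
[col 0] AJY: children AJ:{A}, Y:{A} ∩→ {A}; cost 0
[col 0] AJPY: children AJY:{A}, P:{G} ∪→ {A,G}; cost 1
[col 0] DF: children D:{G}, F:{C} ∪→ {C,G}; cost 1
[col 0] BDF: children B:{G}, DF:{C,G} ∩→ {G}; cost 0
[col 0] ABDFJPY: children AJPY:{A,G}, BDF:{G} ∩→ {G}; cost 0
[col 1] AJ: children A:{T}, J:{C} ∪→ {C,T}; cost 1
[col 1] AJY: children AJ:{C,T}, Y:{A} ∪→ {A,C,T}; cost 1
[col 1] AJPY: children AJY:{A,C,T}, P:{A} ∩→ {A}; cost 0
[col 1] DF: children D:{G}, F:{A} ∪→ {A,G}; cost 1
[col 1] BDF: children B:{G}, DF:{A,G} ∩→ {G}; cost 0
[col 1] ABDFJPY: children AJPY:{A}, BDF:{G} ∪→ {A,G}; cost 1
[col 2] AJ: children A:{G}, J:{A} ∪→ {A,G}; cost 1
[col 2] AJY: children AJ:{A,G}, Y:{A} ∩→ {A}; cost 0
[col 2] AJPY: children AJY:{A}, P:{G} ∪→ {A,G}; cost 1
[col 2] DF: children D:{G}, F:{T} ∪→ {G,T}; cost 1
[col 2] BDF: children B:{G}, DF:{G,T} ∩→ {G}; cost 0
[col 2] ABDFJPY: children AJPY:{A,G}, BDF:{G} ∩→ {G}; cost 0
[col 3] AJ: children A:{C}, J:{T} ∪→ {C,T}; cost 1
[col 3] AJY: children AJ:{C,T}, Y:{T} ∩→ {T}; cost 0
[col 3] AJPY: children AJY:{T}, P:{A} ∪→ {A,T}; cost 1
[col 3] DF: children D:{G}, F:{A} ∪→ {A,G}; cost 1
[col 3] BDF: children B:{C}, DF:{A,G} ∪→ {A,C,G}; cost 1
[col 3] ABDFJPY: children AJPY:{A,T}, BDF:{A,C,G} ∩→ {A}; cost 0
[col 4] AJ: children A:{C}, J:{G} ∪→ {C,G}; cost 1
[col 4] AJY: children AJ:{C,G}, Y:{C} ∩→ {C}; cost 0
[col 4] AJPY: children AJY:{C}, P:{C} ∩→ {C}; cost 0
[col 4] DF: children D:{C}, F:{G} ∪→ {C,G}; cost 1
[col 4] BDF: children B:{A}, DF:{C,G} ∪→ {A,C,G}; cost 1
[col 4] ABDFJPY: children AJPY:{C}, BDF:{A,C,G} ∩→ {C}; cost 0
[col 5] AJ: children A:{G}, J:{C} ∪→ {C,G}; cost 1
[col 5] AJY: children AJ:{C,G}, Y:{C} ∩→ {C}; cost 0
[col 5] AJPY: children AJY:{C}, P:{C} ∩→ {C}; cost 0
[col 5] DF: children D:{A}, F:{T} ∪→ {A,T}; cost 1
[col 5] BDF: children B:{A}, DF:{A,T} ∩→ {A}; cost 0
[col 5] ABDFJPY: children AJPY:{C}, BDF:{A} ∪→ {A,C}; cost 1
[col 6] AJ: children A:{C}, J:{A} ∪→ {A,C}; cost 1
[col 6] AJY: children AJ:{A,C}, Y:{T} ∪→ {A,C,T}; cost 1
[col 6] AJPY: children AJY:{A,C,T}, P:{C} ∩→ {C}; cost 0
[col 6] DF: children D:{T}, F:{G} ∪→ {G,T}; cost 1
[col 6] BDF: children B:{C}, DF:{G,T} ∪→ {C,G,T}; cost 1
[col 6] ABDFJPY: children AJPY:{C}, BDF:{C,G,T} ∩→ {C}; cost 0
[col 7] AJ: children A:{G}, J:{C} ∪→ {C,G}; cost 1
[col 7] AJY: children AJ:{C,G}, Y:{G} ∩→ {G}; cost 0
[col 7] AJPY: children AJY:{G}, P:{A} ∪→ {A,G}; cost 1
[col 7] DF: children D:{A}, F:{C} ∪→ {A,C}; cost 1
[col 7] BDF: children B:{A}, DF:{A,C} ∩→ {A}; cost 0
[col 7] ABDFJPY: children AJPY:{A,G}, BDF:{A} ∩→ {A}; cost 0
per-site changes: [2, 4, 3, 4, 3, 3, 4, 3]; total = 26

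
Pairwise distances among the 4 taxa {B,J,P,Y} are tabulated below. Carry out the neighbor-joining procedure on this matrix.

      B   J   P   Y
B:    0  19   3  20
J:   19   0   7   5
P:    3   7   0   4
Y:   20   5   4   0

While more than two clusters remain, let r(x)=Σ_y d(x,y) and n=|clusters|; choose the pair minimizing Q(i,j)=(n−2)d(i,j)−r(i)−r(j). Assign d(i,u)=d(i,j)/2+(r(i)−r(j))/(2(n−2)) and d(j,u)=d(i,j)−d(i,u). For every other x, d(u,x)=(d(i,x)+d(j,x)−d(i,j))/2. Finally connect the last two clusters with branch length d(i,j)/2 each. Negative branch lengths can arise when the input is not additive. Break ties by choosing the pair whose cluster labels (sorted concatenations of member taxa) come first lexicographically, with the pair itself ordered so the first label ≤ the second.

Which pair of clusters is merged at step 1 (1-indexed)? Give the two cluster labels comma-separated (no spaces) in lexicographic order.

step 1: merge (B,P) at d=3, Q=-50; branch lengths B→17/2, P→-11/2; new cluster BP
  updated: d(BP,J)=23/2, d(BP,Y)=21/2
step 2: merge (BP,J) at d=23/2, Q=-27; branch lengths BP→17/2, J→3; new cluster BJP
  updated: d(BJP,Y)=2
step 3: merge (BJP,Y) at d=2; branch lengths BJP→1, Y→1; new cluster BJPY
final tree: (((B:17/2,P:-11/2):17/2,J:3):1,Y:1)
total length: 33/2

B,P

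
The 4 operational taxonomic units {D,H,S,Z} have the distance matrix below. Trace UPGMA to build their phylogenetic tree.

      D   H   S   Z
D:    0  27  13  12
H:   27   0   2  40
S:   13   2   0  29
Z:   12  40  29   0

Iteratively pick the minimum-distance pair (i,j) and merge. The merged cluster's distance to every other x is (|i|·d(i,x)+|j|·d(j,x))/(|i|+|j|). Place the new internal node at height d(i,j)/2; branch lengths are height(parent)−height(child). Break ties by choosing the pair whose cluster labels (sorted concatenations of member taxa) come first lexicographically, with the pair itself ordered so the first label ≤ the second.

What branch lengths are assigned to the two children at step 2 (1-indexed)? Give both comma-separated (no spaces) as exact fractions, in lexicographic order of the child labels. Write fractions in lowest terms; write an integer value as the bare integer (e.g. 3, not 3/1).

6,6

step 1: merge (H,S) at d=2; branch lengths H→1, S→1; new cluster HS
  updated: d(D,HS)=20, d(HS,Z)=69/2
step 2: merge (D,Z) at d=12; branch lengths D→6, Z→6; new cluster DZ
  updated: d(DZ,HS)=109/4
step 3: merge (DZ,HS) at d=109/4; branch lengths DZ→61/8, HS→101/8; new cluster DHSZ
final tree: ((D:6,Z:6):61/8,(H:1,S:1):101/8)
total length: 137/4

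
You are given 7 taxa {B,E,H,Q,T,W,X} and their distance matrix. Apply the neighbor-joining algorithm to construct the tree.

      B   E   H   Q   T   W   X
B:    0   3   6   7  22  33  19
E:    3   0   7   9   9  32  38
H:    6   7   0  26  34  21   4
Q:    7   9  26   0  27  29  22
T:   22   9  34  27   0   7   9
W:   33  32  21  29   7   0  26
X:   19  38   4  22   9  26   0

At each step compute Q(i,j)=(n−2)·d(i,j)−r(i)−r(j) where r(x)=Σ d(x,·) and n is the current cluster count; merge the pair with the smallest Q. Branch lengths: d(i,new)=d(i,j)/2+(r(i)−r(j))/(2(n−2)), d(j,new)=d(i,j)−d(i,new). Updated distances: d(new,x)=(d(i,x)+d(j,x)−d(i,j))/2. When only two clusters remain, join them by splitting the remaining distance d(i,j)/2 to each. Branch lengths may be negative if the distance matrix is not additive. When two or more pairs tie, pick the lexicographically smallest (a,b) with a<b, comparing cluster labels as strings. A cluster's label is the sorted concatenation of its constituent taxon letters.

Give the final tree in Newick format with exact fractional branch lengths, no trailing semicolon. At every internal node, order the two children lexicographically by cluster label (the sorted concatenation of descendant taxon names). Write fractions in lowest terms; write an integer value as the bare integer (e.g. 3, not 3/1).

1. join T+W (d=7, Q=-221) ⇒ TW; edges |T|=-1/2, |W|=15/2
  updated: d(B,TW)=24, d(E,TW)=17, d(H,TW)=24, d(Q,TW)=49/2, d(TW,X)=14
2. join H+X (d=4, Q=-148) ⇒ HX; edges |H|=-7/4, |X|=23/4
  updated: d(B,HX)=21/2, d(E,HX)=41/2, d(HX,Q)=22, d(HX,TW)=17
3. join HX+TW (d=17, Q=-203/2) ⇒ HTWX; edges |HX|=77/12, |TW|=127/12
  updated: d(B,HTWX)=35/4, d(E,HTWX)=41/4, d(HTWX,Q)=59/4
4. join B+Q (d=7, Q=-71/2) ⇒ BQ; edges |B|=1/2, |Q|=13/2
  updated: d(BQ,E)=5/2, d(BQ,HTWX)=33/4
5. join BQ+E (d=5/2, Q=-21) ⇒ BEQ; edges |BQ|=1/4, |E|=9/4
  updated: d(BEQ,HTWX)=8
6. join BEQ+HTWX (d=8) ⇒ BEHQTWX; edges |BEQ|=4, |HTWX|=4
final tree: (((B:1/2,Q:13/2):1/4,E:9/4):4,((H:-7/4,X:23/4):77/12,(T:-1/2,W:15/2):127/12):4)
total length: 91/2

(((B:1/2,Q:13/2):1/4,E:9/4):4,((H:-7/4,X:23/4):77/12,(T:-1/2,W:15/2):127/12):4)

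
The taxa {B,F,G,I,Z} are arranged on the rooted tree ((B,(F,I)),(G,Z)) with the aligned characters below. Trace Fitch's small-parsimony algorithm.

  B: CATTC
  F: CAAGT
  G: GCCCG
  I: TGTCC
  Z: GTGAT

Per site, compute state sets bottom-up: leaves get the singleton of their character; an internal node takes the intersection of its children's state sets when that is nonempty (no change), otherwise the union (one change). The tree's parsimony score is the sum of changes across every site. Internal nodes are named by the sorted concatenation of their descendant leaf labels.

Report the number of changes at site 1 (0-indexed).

[col 0] FI: children F:{C}, I:{T} ∪→ {C,T}; cost 1
[col 0] BFI: children B:{C}, FI:{C,T} ∩→ {C}; cost 0
[col 0] GZ: children G:{G}, Z:{G} ∩→ {G}; cost 0
[col 0] BFGIZ: children BFI:{C}, GZ:{G} ∪→ {C,G}; cost 1
[col 1] FI: children F:{A}, I:{G} ∪→ {A,G}; cost 1
[col 1] BFI: children B:{A}, FI:{A,G} ∩→ {A}; cost 0
[col 1] GZ: children G:{C}, Z:{T} ∪→ {C,T}; cost 1
[col 1] BFGIZ: children BFI:{A}, GZ:{C,T} ∪→ {A,C,T}; cost 1
[col 2] FI: children F:{A}, I:{T} ∪→ {A,T}; cost 1
[col 2] BFI: children B:{T}, FI:{A,T} ∩→ {T}; cost 0
[col 2] GZ: children G:{C}, Z:{G} ∪→ {C,G}; cost 1
[col 2] BFGIZ: children BFI:{T}, GZ:{C,G} ∪→ {C,G,T}; cost 1
[col 3] FI: children F:{G}, I:{C} ∪→ {C,G}; cost 1
[col 3] BFI: children B:{T}, FI:{C,G} ∪→ {C,G,T}; cost 1
[col 3] GZ: children G:{C}, Z:{A} ∪→ {A,C}; cost 1
[col 3] BFGIZ: children BFI:{C,G,T}, GZ:{A,C} ∩→ {C}; cost 0
[col 4] FI: children F:{T}, I:{C} ∪→ {C,T}; cost 1
[col 4] BFI: children B:{C}, FI:{C,T} ∩→ {C}; cost 0
[col 4] GZ: children G:{G}, Z:{T} ∪→ {G,T}; cost 1
[col 4] BFGIZ: children BFI:{C}, GZ:{G,T} ∪→ {C,G,T}; cost 1
per-site changes: [2, 3, 3, 3, 3]; total = 14

3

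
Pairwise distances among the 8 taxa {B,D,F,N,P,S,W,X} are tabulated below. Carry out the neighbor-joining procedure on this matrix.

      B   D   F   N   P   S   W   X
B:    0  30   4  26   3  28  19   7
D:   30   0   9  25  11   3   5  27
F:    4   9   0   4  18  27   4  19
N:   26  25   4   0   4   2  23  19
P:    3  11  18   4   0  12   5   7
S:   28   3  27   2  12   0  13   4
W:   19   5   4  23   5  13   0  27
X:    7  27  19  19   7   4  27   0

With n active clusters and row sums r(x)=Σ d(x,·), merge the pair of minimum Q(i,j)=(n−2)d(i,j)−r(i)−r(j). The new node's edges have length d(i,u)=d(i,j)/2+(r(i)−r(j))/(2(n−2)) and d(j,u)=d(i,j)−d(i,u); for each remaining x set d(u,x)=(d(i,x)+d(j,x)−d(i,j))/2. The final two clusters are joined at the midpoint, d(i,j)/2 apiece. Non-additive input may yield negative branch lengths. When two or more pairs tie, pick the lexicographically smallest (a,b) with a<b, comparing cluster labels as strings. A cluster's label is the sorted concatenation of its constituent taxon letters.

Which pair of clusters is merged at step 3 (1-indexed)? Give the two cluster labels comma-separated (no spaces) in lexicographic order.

step 1: merge (B,X) at d=7, Q=-185; branch lengths B→49/12, X→35/12; new cluster BX
  updated: d(BX,D)=25, d(BX,F)=8, d(BX,N)=19, d(BX,P)=3/2, d(BX,S)=25/2, d(BX,W)=39/2
step 2: merge (N,S) at d=2, Q=-273/2; branch lengths N→7/4, S→1/4; new cluster NS
  updated: d(BX,NS)=59/4, d(D,NS)=13, d(F,NS)=29/2, d(NS,P)=7, d(NS,W)=17
step 3: merge (BX,P) at d=3/2, Q=-421/4; branch lengths BX→129/32, P→-81/32; new cluster BPX
  updated: d(BPX,D)=69/4, d(BPX,F)=49/4, d(BPX,NS)=81/8, d(BPX,W)=23/2
step 4: merge (BPX,NS) at d=81/8, Q=-603/8; branch lengths BPX→215/48, NS→271/48; new cluster BNPSX
  updated: d(BNPSX,D)=161/16, d(BNPSX,F)=133/16, d(BNPSX,W)=147/16
step 5: merge (BNPSX,F) at d=133/16, Q=-129/4; branch lengths BNPSX→183/32, F→83/32; new cluster BFNPSX
  updated: d(BFNPSX,D)=43/8, d(BFNPSX,W)=39/16
step 6: merge (BFNPSX,D) at d=43/8, Q=-205/16; branch lengths BFNPSX→45/32, D→127/32; new cluster BDFNPSX
  updated: d(BDFNPSX,W)=33/32
step 7: merge (BDFNPSX,W) at d=33/32; branch lengths BDFNPSX→33/64, W→33/64; new cluster BDFNPSWX
final tree: ((((((B:49/12,X:35/12):129/32,P:-81/32):215/48,(N:7/4,S:1/4):271/48):183/32,F:83/32):45/32,D:127/32):33/64,W:33/64)
total length: 1131/32

BX,P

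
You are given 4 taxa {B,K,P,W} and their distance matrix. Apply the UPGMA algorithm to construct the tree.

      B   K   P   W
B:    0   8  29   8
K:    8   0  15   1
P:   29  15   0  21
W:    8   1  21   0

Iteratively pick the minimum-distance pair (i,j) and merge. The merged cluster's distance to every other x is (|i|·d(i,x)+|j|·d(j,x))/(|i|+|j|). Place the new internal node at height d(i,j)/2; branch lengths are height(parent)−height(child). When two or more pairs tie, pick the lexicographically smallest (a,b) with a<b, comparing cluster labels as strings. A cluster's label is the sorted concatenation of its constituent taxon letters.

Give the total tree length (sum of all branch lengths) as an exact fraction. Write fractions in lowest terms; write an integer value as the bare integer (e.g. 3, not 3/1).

step 1: merge (K,W) at d=1; branch lengths K→1/2, W→1/2; new cluster KW
  updated: d(B,KW)=8, d(KW,P)=18
step 2: merge (B,KW) at d=8; branch lengths B→4, KW→7/2; new cluster BKW
  updated: d(BKW,P)=65/3
step 3: merge (BKW,P) at d=65/3; branch lengths BKW→41/6, P→65/6; new cluster BKPW
final tree: ((B:4,(K:1/2,W:1/2):7/2):41/6,P:65/6)
total length: 157/6

157/6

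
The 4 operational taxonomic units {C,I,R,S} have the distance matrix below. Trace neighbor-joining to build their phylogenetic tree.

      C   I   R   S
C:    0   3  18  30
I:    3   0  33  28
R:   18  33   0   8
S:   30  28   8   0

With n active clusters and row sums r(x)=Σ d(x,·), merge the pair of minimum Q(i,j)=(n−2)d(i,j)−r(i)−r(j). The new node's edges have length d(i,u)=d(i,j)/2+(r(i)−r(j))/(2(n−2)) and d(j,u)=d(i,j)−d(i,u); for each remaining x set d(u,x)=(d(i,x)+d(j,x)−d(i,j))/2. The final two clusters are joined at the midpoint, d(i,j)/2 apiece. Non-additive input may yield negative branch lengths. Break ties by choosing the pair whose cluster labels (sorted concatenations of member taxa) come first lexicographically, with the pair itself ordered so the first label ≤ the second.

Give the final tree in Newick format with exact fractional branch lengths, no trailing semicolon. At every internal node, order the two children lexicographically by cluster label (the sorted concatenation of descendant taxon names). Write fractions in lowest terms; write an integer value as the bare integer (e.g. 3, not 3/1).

iteration 1: select C,I (d=3, Q=-109); attach at lengths (-7/4, 19/4); label the merged cluster CI
  updated: d(CI,R)=24, d(CI,S)=55/2
iteration 2: select CI,R (d=24, Q=-119/2); attach at lengths (87/4, 9/4); label the merged cluster CIR
  updated: d(CIR,S)=23/4
iteration 3: select CIR,S (d=23/4); attach at lengths (23/8, 23/8); label the merged cluster CIRS
final tree: (((C:-7/4,I:19/4):87/4,R:9/4):23/8,S:23/8)
total length: 131/4

(((C:-7/4,I:19/4):87/4,R:9/4):23/8,S:23/8)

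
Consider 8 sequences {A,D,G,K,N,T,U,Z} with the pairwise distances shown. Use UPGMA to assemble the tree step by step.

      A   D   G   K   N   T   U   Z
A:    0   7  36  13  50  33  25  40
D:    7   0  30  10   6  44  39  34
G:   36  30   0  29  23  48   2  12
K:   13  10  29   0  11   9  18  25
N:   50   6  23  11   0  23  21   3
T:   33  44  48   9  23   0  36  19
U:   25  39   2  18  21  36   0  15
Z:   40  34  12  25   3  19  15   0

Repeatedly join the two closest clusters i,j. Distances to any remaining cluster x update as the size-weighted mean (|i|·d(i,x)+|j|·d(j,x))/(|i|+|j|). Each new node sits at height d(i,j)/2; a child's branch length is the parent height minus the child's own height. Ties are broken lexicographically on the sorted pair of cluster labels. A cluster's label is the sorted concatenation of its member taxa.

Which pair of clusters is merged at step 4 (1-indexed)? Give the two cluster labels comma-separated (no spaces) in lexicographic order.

K,T

step 1: merge (G,U) at d=2; branch lengths G→1, U→1; new cluster GU
  updated: d(A,GU)=61/2, d(D,GU)=69/2, d(GU,K)=47/2, d(GU,N)=22, d(GU,T)=42, d(GU,Z)=27/2
step 2: merge (N,Z) at d=3; branch lengths N→3/2, Z→3/2; new cluster NZ
  updated: d(A,NZ)=45, d(D,NZ)=20, d(GU,NZ)=71/4, d(K,NZ)=18, d(NZ,T)=21
step 3: merge (A,D) at d=7; branch lengths A→7/2, D→7/2; new cluster AD
  updated: d(AD,GU)=65/2, d(AD,K)=23/2, d(AD,NZ)=65/2, d(AD,T)=77/2
step 4: merge (K,T) at d=9; branch lengths K→9/2, T→9/2; new cluster KT
  updated: d(AD,KT)=25, d(GU,KT)=131/4, d(KT,NZ)=39/2
step 5: merge (GU,NZ) at d=71/4; branch lengths GU→63/8, NZ→59/8; new cluster GNUZ
  updated: d(AD,GNUZ)=65/2, d(GNUZ,KT)=209/8
step 6: merge (AD,KT) at d=25; branch lengths AD→9, KT→8; new cluster ADKT
  updated: d(ADKT,GNUZ)=469/16
step 7: merge (ADKT,GNUZ) at d=469/16; branch lengths ADKT→69/32, GNUZ→185/32; new cluster ADGKNTUZ
final tree: (((A:7/2,D:7/2):9,(K:9/2,T:9/2):8):69/32,((G:1,U:1):63/8,(N:3/2,Z:3/2):59/8):185/32)
total length: 979/16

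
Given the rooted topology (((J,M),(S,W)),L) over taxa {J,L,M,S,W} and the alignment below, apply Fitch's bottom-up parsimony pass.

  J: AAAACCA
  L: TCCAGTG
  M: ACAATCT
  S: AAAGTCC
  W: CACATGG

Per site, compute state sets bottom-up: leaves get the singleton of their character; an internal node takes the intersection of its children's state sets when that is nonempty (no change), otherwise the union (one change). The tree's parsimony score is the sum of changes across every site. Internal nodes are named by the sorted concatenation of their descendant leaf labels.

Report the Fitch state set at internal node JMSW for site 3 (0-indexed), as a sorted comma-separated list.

site 0, node JM: J={A} ∩ M={A} → {A} (+0)
site 0, node SW: S={A} ∪ W={C} → {A,C} (+1)
site 0, node JMSW: JM={A} ∩ SW={A,C} → {A} (+0)
site 0, node JLMSW: JMSW={A} ∪ L={T} → {A,T} (+1)
site 1, node JM: J={A} ∪ M={C} → {A,C} (+1)
site 1, node SW: S={A} ∩ W={A} → {A} (+0)
site 1, node JMSW: JM={A,C} ∩ SW={A} → {A} (+0)
site 1, node JLMSW: JMSW={A} ∪ L={C} → {A,C} (+1)
site 2, node JM: J={A} ∩ M={A} → {A} (+0)
site 2, node SW: S={A} ∪ W={C} → {A,C} (+1)
site 2, node JMSW: JM={A} ∩ SW={A,C} → {A} (+0)
site 2, node JLMSW: JMSW={A} ∪ L={C} → {A,C} (+1)
site 3, node JM: J={A} ∩ M={A} → {A} (+0)
site 3, node SW: S={G} ∪ W={A} → {A,G} (+1)
site 3, node JMSW: JM={A} ∩ SW={A,G} → {A} (+0)
site 3, node JLMSW: JMSW={A} ∩ L={A} → {A} (+0)
site 4, node JM: J={C} ∪ M={T} → {C,T} (+1)
site 4, node SW: S={T} ∩ W={T} → {T} (+0)
site 4, node JMSW: JM={C,T} ∩ SW={T} → {T} (+0)
site 4, node JLMSW: JMSW={T} ∪ L={G} → {G,T} (+1)
site 5, node JM: J={C} ∩ M={C} → {C} (+0)
site 5, node SW: S={C} ∪ W={G} → {C,G} (+1)
site 5, node JMSW: JM={C} ∩ SW={C,G} → {C} (+0)
site 5, node JLMSW: JMSW={C} ∪ L={T} → {C,T} (+1)
site 6, node JM: J={A} ∪ M={T} → {A,T} (+1)
site 6, node SW: S={C} ∪ W={G} → {C,G} (+1)
site 6, node JMSW: JM={A,T} ∪ SW={C,G} → {A,C,G,T} (+1)
site 6, node JLMSW: JMSW={A,C,G,T} ∩ L={G} → {G} (+0)
per-site changes: [2, 2, 2, 1, 2, 2, 3]; total = 14

A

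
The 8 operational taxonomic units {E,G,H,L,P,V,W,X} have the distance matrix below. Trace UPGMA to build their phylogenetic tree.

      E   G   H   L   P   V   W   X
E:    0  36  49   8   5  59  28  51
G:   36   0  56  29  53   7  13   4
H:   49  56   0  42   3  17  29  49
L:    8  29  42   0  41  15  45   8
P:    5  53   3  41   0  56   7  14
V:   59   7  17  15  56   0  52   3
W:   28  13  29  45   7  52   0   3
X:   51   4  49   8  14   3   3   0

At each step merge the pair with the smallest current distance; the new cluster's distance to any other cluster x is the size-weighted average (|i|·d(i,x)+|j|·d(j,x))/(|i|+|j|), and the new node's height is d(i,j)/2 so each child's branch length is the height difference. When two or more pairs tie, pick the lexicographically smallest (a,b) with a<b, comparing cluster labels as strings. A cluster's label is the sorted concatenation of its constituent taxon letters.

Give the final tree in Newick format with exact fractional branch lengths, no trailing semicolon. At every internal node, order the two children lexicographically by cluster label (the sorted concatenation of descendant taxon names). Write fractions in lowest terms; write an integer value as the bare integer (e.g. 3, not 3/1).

(((E:4,L:4):25/2,(G:11/4,(V:3/2,X:3/2):5/4):55/4):14/15,((H:3/2,P:3/2):15/2,W:9):253/30)

1. join H+P (d=3) ⇒ HP; edges |H|=3/2, |P|=3/2
  updated: d(E,HP)=27, d(G,HP)=109/2, d(HP,L)=83/2, d(HP,V)=73/2, d(HP,W)=18, d(HP,X)=63/2
2. join V+X (d=3) ⇒ VX; edges |V|=3/2, |X|=3/2
  updated: d(E,VX)=55, d(G,VX)=11/2, d(HP,VX)=34, d(L,VX)=23/2, d(VX,W)=55/2
3. join G+VX (d=11/2) ⇒ GVX; edges |G|=11/4, |VX|=5/4
  updated: d(E,GVX)=146/3, d(GVX,HP)=245/6, d(GVX,L)=52/3, d(GVX,W)=68/3
4. join E+L (d=8) ⇒ EL; edges |E|=4, |L|=4
  updated: d(EL,GVX)=33, d(EL,HP)=137/4, d(EL,W)=73/2
5. join HP+W (d=18) ⇒ HPW; edges |HP|=15/2, |W|=9
  updated: d(EL,HPW)=35, d(GVX,HPW)=313/9
6. join EL+GVX (d=33) ⇒ EGLVX; edges |EL|=25/2, |GVX|=55/4
  updated: d(EGLVX,HPW)=523/15
7. join EGLVX+HPW (d=523/15) ⇒ EGHLPVWX; edges |EGLVX|=14/15, |HPW|=253/30
final tree: (((E:4,L:4):25/2,(G:11/4,(V:3/2,X:3/2):5/4):55/4):14/15,((H:3/2,P:3/2):15/2,W:9):253/30)
total length: 4207/60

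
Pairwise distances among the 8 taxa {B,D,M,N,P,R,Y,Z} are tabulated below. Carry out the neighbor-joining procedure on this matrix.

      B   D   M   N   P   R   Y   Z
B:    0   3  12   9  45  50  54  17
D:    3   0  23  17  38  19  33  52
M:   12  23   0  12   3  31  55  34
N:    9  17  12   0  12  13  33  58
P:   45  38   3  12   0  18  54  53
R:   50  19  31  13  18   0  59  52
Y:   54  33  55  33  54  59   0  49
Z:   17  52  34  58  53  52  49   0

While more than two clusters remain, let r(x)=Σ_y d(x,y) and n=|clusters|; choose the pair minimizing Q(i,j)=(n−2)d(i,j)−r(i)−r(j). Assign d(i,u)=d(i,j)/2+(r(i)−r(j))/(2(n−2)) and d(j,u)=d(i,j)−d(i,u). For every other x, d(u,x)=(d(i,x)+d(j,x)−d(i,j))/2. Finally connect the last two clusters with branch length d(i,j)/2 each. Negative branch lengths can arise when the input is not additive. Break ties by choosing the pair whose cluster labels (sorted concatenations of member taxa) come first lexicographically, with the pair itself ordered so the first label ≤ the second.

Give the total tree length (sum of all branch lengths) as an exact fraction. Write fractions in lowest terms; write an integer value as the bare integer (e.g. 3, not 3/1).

1601/16

iteration 1: select B,Z (d=17, Q=-403); attach at lengths (-23/12, 227/12); label the merged cluster BZ
  updated: d(BZ,D)=19, d(BZ,M)=29/2, d(BZ,N)=25, d(BZ,P)=81/2, d(BZ,R)=85/2, d(BZ,Y)=43
iteration 2: select M,P (d=3, Q=-289); attach at lengths (-6/5, 21/5); label the merged cluster MP
  updated: d(BZ,MP)=26, d(D,MP)=29, d(MP,N)=21/2, d(MP,R)=23, d(MP,Y)=53
iteration 3: select D,Y (d=33, Q=-206); attach at lengths (7/2, 59/2); label the merged cluster DY
  updated: d(BZ,DY)=29/2, d(DY,MP)=49/2, d(DY,N)=17/2, d(DY,R)=45/2
iteration 4: select BZ,DY (d=29/2, Q=-269/2); attach at lengths (163/12, 11/12); label the merged cluster BDYZ
  updated: d(BDYZ,MP)=18, d(BDYZ,N)=19/2, d(BDYZ,R)=101/4
iteration 5: select BDYZ,MP (d=18, Q=-273/4); attach at lengths (149/16, 139/16); label the merged cluster BDMPYZ
  updated: d(BDMPYZ,N)=1, d(BDMPYZ,R)=121/8
iteration 6: select BDMPYZ,N (d=1, Q=-233/8); attach at lengths (25/16, -9/16); label the merged cluster BDMNPYZ
  updated: d(BDMNPYZ,R)=217/16
iteration 7: select BDMNPYZ,R (d=217/16); attach at lengths (217/32, 217/32); label the merged cluster BDMNPRYZ
final tree: (((((B:-23/12,Z:227/12):163/12,(D:7/2,Y:59/2):11/12):149/16,(M:-6/5,P:21/5):139/16):25/16,N:-9/16):217/32,R:217/32)
total length: 1601/16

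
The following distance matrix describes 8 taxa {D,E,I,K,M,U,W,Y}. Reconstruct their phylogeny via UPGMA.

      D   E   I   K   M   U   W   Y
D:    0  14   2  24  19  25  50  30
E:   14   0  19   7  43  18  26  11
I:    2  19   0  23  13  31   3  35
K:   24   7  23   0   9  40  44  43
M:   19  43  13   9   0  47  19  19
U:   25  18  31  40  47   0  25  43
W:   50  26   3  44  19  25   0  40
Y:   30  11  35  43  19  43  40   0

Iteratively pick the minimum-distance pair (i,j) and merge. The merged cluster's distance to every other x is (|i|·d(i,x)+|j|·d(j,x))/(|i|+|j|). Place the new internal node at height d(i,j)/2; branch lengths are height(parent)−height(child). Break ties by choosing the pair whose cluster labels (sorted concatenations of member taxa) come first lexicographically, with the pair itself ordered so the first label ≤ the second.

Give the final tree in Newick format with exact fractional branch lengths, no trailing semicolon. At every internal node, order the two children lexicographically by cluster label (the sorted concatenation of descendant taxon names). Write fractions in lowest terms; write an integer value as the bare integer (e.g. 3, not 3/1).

step 1: merge (D,I) at d=2; branch lengths D→1, I→1; new cluster DI
  updated: d(DI,E)=33/2, d(DI,K)=47/2, d(DI,M)=16, d(DI,U)=28, d(DI,W)=53/2, d(DI,Y)=65/2
step 2: merge (E,K) at d=7; branch lengths E→7/2, K→7/2; new cluster EK
  updated: d(DI,EK)=20, d(EK,M)=26, d(EK,U)=29, d(EK,W)=35, d(EK,Y)=27
step 3: merge (DI,M) at d=16; branch lengths DI→7, M→8; new cluster DIM
  updated: d(DIM,EK)=22, d(DIM,U)=103/3, d(DIM,W)=24, d(DIM,Y)=28
step 4: merge (DIM,EK) at d=22; branch lengths DIM→3, EK→15/2; new cluster DEIKM
  updated: d(DEIKM,U)=161/5, d(DEIKM,W)=142/5, d(DEIKM,Y)=138/5
step 5: merge (U,W) at d=25; branch lengths U→25/2, W→25/2; new cluster UW
  updated: d(DEIKM,UW)=303/10, d(UW,Y)=83/2
step 6: merge (DEIKM,Y) at d=138/5; branch lengths DEIKM→14/5, Y→69/5; new cluster DEIKMY
  updated: d(DEIKMY,UW)=193/6
step 7: merge (DEIKMY,UW) at d=193/6; branch lengths DEIKMY→137/60, UW→43/12; new cluster DEIKMUWY
final tree: (((((D:1,I:1):7,M:8):3,(E:7/2,K:7/2):15/2):14/5,Y:69/5):137/60,(U:25/2,W:25/2):43/12)
total length: 2459/30

(((((D:1,I:1):7,M:8):3,(E:7/2,K:7/2):15/2):14/5,Y:69/5):137/60,(U:25/2,W:25/2):43/12)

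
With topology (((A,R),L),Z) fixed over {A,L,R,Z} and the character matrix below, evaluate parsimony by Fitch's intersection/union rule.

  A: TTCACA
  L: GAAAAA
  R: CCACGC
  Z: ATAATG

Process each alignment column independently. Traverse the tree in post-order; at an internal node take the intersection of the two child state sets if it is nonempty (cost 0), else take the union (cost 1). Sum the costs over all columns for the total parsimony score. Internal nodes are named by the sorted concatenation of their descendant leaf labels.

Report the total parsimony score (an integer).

12

[col 0] AR: children A:{T}, R:{C} ∪→ {C,T}; cost 1
[col 0] ALR: children AR:{C,T}, L:{G} ∪→ {C,G,T}; cost 1
[col 0] ALRZ: children ALR:{C,G,T}, Z:{A} ∪→ {A,C,G,T}; cost 1
[col 1] AR: children A:{T}, R:{C} ∪→ {C,T}; cost 1
[col 1] ALR: children AR:{C,T}, L:{A} ∪→ {A,C,T}; cost 1
[col 1] ALRZ: children ALR:{A,C,T}, Z:{T} ∩→ {T}; cost 0
[col 2] AR: children A:{C}, R:{A} ∪→ {A,C}; cost 1
[col 2] ALR: children AR:{A,C}, L:{A} ∩→ {A}; cost 0
[col 2] ALRZ: children ALR:{A}, Z:{A} ∩→ {A}; cost 0
[col 3] AR: children A:{A}, R:{C} ∪→ {A,C}; cost 1
[col 3] ALR: children AR:{A,C}, L:{A} ∩→ {A}; cost 0
[col 3] ALRZ: children ALR:{A}, Z:{A} ∩→ {A}; cost 0
[col 4] AR: children A:{C}, R:{G} ∪→ {C,G}; cost 1
[col 4] ALR: children AR:{C,G}, L:{A} ∪→ {A,C,G}; cost 1
[col 4] ALRZ: children ALR:{A,C,G}, Z:{T} ∪→ {A,C,G,T}; cost 1
[col 5] AR: children A:{A}, R:{C} ∪→ {A,C}; cost 1
[col 5] ALR: children AR:{A,C}, L:{A} ∩→ {A}; cost 0
[col 5] ALRZ: children ALR:{A}, Z:{G} ∪→ {A,G}; cost 1
per-site changes: [3, 2, 1, 1, 3, 2]; total = 12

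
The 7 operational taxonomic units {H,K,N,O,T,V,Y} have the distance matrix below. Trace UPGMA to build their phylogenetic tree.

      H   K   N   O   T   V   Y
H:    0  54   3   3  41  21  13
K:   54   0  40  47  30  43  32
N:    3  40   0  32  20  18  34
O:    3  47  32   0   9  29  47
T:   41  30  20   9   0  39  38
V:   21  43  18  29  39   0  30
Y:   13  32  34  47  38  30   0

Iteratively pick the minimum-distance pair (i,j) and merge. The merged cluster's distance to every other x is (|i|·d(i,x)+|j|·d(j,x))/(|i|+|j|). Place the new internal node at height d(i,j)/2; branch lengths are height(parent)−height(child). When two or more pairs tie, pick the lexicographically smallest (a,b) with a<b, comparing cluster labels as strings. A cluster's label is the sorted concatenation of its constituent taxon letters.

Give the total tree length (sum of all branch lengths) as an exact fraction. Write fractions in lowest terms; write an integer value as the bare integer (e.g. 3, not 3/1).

4087/48

iteration 1: select H,N (d=3); attach at lengths (3/2, 3/2); label the merged cluster HN
  updated: d(HN,K)=47, d(HN,O)=35/2, d(HN,T)=61/2, d(HN,V)=39/2, d(HN,Y)=47/2
iteration 2: select O,T (d=9); attach at lengths (9/2, 9/2); label the merged cluster OT
  updated: d(HN,OT)=24, d(K,OT)=77/2, d(OT,V)=34, d(OT,Y)=85/2
iteration 3: select HN,V (d=39/2); attach at lengths (33/4, 39/4); label the merged cluster HNV
  updated: d(HNV,K)=137/3, d(HNV,OT)=82/3, d(HNV,Y)=77/3
iteration 4: select HNV,Y (d=77/3); attach at lengths (37/12, 77/6); label the merged cluster HNVY
  updated: d(HNVY,K)=169/4, d(HNVY,OT)=249/8
iteration 5: select HNVY,OT (d=249/8); attach at lengths (131/48, 177/16); label the merged cluster HNOTVY
  updated: d(HNOTVY,K)=41
iteration 6: select HNOTVY,K (d=41); attach at lengths (79/16, 41/2); label the merged cluster HKNOTVY
final tree: (((((H:3/2,N:3/2):33/4,V:39/4):37/12,Y:77/6):131/48,(O:9/2,T:9/2):177/16):79/16,K:41/2)
total length: 4087/48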